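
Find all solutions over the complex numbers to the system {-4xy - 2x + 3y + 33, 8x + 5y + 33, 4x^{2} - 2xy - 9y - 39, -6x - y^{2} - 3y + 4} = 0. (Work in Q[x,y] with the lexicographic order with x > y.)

{(-1, -5)}

Compute a lex Gröbner basis by Buchberger's algorithm.
f_1 = -4xy - 2x + 3y + 33, LT = xy.
f_2 = 8x + 5y + 33, LT = x.
f_3 = 4x^{2} - 2xy - 9y - 39, LT = x^{2}.
f_4 = -6x - y^{2} - 3y + 4, LT = x.

S(f_1,f_2): lcm = xy. S = \tfrac{1}{2}x - \tfrac{5}{8}y^{2} - \tfrac{39}{8}y - \tfrac{33}{4}.
  leading term x: subtract (\tfrac{1}{16})·f_2 from \tfrac{1}{2}x - \tfrac{5}{8}y^{2} - \tfrac{39}{8}y - \tfrac{33}{4} → -\tfrac{5}{8}y^{2} - \tfrac{83}{16}y - \tfrac{165}{16}
  leading term y^{2}: no divisor's leading term divides it; move -\tfrac{5}{8}y^{2} to the remainder.
  leading term y: no divisor's leading term divides it; move -\tfrac{83}{16}y to the remainder.
  leading term 1: no divisor's leading term divides it; move -\tfrac{165}{16} to the remainder.
  remainder -\tfrac{5}{8}y^{2} - \tfrac{83}{16}y - \tfrac{165}{16} ≠ 0; add h_5 = -\tfrac{5}{8}y^{2} - \tfrac{83}{16}y - \tfrac{165}{16} to the basis.

S(f_1,f_3): lcm = x^{2}y. S = \tfrac{1}{2}x^{2} + \tfrac{1}{2}xy^{2} - \tfrac{3}{4}xy - \tfrac{33}{4}x + \tfrac{9}{4}y^{2} + \tfrac{39}{4}y.
  leading term x^{2}: subtract (\tfrac{1}{16}x)·f_2 from \tfrac{1}{2}x^{2} + \tfrac{1}{2}xy^{2} - \tfrac{3}{4}xy - \tfrac{33}{4}x + \tfrac{9}{4}y^{2} + \tfrac{39}{4}y → \tfrac{1}{2}xy^{2} - \tfrac{17}{16}xy - \tfrac{165}{16}x + \tfrac{9}{4}y^{2} + \tfrac{39}{4}y
  leading term xy^{2}: subtract (-\tfrac{1}{8}y)·f_1 from \tfrac{1}{2}xy^{2} - \tfrac{17}{16}xy - \tfrac{165}{16}x + \tfrac{9}{4}y^{2} + \tfrac{39}{4}y → -\tfrac{21}{16}xy - \tfrac{165}{16}x + \tfrac{21}{8}y^{2} + \tfrac{111}{8}y
  leading term xy: subtract (\tfrac{21}{64})·f_1 from -\tfrac{21}{16}xy - \tfrac{165}{16}x + \tfrac{21}{8}y^{2} + \tfrac{111}{8}y → -\tfrac{309}{32}x + \tfrac{21}{8}y^{2} + \tfrac{825}{64}y - \tfrac{693}{64}
  leading term x: subtract (-\tfrac{309}{256})·f_2 from -\tfrac{309}{32}x + \tfrac{21}{8}y^{2} + \tfrac{825}{64}y - \tfrac{693}{64} → \tfrac{21}{8}y^{2} + \tfrac{4845}{256}y + \tfrac{7425}{256}
  leading term y^{2}: subtract (-\tfrac{21}{5})·h_5 from \tfrac{21}{8}y^{2} + \tfrac{4845}{256}y + \tfrac{7425}{256} → -\tfrac{3663}{1280}y - \tfrac{3663}{256}
  leading term y: no divisor's leading term divides it; move -\tfrac{3663}{1280}y to the remainder.
  leading term 1: no divisor's leading term divides it; move -\tfrac{3663}{256} to the remainder.
  remainder -\tfrac{3663}{1280}y - \tfrac{3663}{256} ≠ 0; add h_6 = -\tfrac{3663}{1280}y - \tfrac{3663}{256} to the basis.

The other S-polynomials (S(f_1,f_4), S(f_2,f_3), S(f_2,f_4), S(f_3,f_4), S(f_1,h_5), S(f_2,h_5), S(f_3,h_5), S(f_4,h_5), S(f_1,h_6), S(f_2,h_6), S(f_3,h_6), S(f_4,h_6), S(h_5,h_6)) all reduce to 0 modulo the current basis, so we have a Gröbner basis.
Inter-reduce: drop elements whose leading term is divisible by another's, tail-reduce, and make monic.
Reduced Gröbner basis: {x + 1, y + 5}.

A lex Gröbner basis eliminates variables successively. Here y + 5 depends only on y, with roots {-5}; lifting each root through the earlier basis elements recovers the full solutions.
  y = -5: the earlier basis element becomes x + 1 = 0, giving x = -1 — point (-1, -5).
Check: every point annihilates each of the original generators.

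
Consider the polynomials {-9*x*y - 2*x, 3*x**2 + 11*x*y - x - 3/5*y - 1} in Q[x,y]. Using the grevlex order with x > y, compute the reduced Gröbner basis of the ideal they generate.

Buchberger's algorithm terminates because the ascending chain of leading-term ideals stabilizes.

f_1 = -9*x*y - 2*x, LT = x*y.
f_2 = 3*x**2 + 11*x*y - x - 3/5*y - 1, LT = x**2.

S(f_1,f_2): lcm = x**2*y. S = -11/3*x*y**2 + 2/9*x**2 + 1/3*x*y + 1/5*y**2 + 1/3*y.
  leading term x*y**2: subtract (11/27*y)·f_1 from -11/3*x*y**2 + 2/9*x**2 + 1/3*x*y + 1/5*y**2 + 1/3*y → 2/9*x**2 + 31/27*x*y + 1/5*y**2 + 1/3*y
  leading term x**2: subtract (2/27)·f_2 from 2/9*x**2 + 31/27*x*y + 1/5*y**2 + 1/3*y → 1/3*x*y + 1/5*y**2 + 2/27*x + 17/45*y + 2/27
  leading term x*y: subtract (-1/27)·f_1 from 1/3*x*y + 1/5*y**2 + 2/27*x + 17/45*y + 2/27 → 1/5*y**2 + 17/45*y + 2/27
  leading term y**2: no divisor's leading term divides it; move 1/5*y**2 to the remainder.
  leading term y: no divisor's leading term divides it; move 17/45*y to the remainder.
  leading term 1: no divisor's leading term divides it; move 2/27 to the remainder.
  remainder 1/5*y**2 + 17/45*y + 2/27 ≠ 0; add g_3 = 1/5*y**2 + 17/45*y + 2/27 to the basis.

S(f_1,g_3): lcm = x*y**2. S = -5/3*x*y - 10/27*x.
  leading term x*y: subtract (5/27)·f_1 from -5/3*x*y - 10/27*x → 0
  remainder 0.

S(f_2,g_3): leading monomials are coprime, so the S-polynomial reduces to 0 (Buchberger's first criterion).
Every S-polynomial of the final basis reduces to 0, so we have a Gröbner basis.

G = {x**2 - 31/27*x - 1/5*y - 1/3, x*y + 2/9*x, y**2 + 17/9*y + 10/27}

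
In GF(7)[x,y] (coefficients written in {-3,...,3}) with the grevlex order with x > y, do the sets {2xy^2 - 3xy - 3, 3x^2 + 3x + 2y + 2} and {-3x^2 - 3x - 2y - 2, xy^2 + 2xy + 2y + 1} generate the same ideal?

No, the ideals differ.

Two ideals are equal iff their reduced Gröbner bases coincide (the reduced basis is unique for a fixed ordering).
Buchberger on the first generating set:
f_1 = 2xy^2 - 3xy - 3, LT = xy^2.
f_2 = 3x^2 + 3x + 2y + 2, LT = x^2.

S(f_1,f_2): lcm = x^2y^2. S = 2x^2y - xy^2 - 3y^3 - 3y^2 + 2x.
  leading term x^2y: subtract (3y)·f_2 from 2x^2y - xy^2 - 3y^3 - 3y^2 + 2x → -xy^2 - 3y^3 - 2xy - 2y^2 + 2x + y
  leading term xy^2: subtract (3)·f_1 from -xy^2 - 3y^3 - 2xy - 2y^2 + 2x + y → -3y^3 - 2y^2 + 2x + y + 2
  leading term y^3: no divisor's leading term divides it; move -3y^3 to the remainder.
  leading term y^2: no divisor's leading term divides it; move -2y^2 to the remainder.
  leading term x: no divisor's leading term divides it; move 2x to the remainder.
  leading term y: no divisor's leading term divides it; move y to the remainder.
  leading term 1: no divisor's leading term divides it; move 2 to the remainder.
  remainder -3y^3 - 2y^2 + 2x + y + 2 ≠ 0; add g_3 = -3y^3 - 2y^2 + 2x + y + 2 to the basis.

S(f_1,g_3): lcm = xy^3. S = -xy^2 + 3x^2 - 2xy + 3x + 2y.
  leading term xy^2: subtract (3)·f_1 from -xy^2 + 3x^2 - 2xy + 3x + 2y → 3x^2 + 3x + 2y + 2
  leading term x^2: subtract (1)·f_2 from 3x^2 + 3x + 2y + 2 → 0
  remainder 0.

S(f_2,g_3): leading monomials are coprime, so the S-polynomial reduces to 0 (Buchberger's first criterion).
Every S-polynomial of the final basis reduces to 0, so we have a Gröbner basis.
Inter-reduce: drop elements whose leading term is divisible by another's, tail-reduce, and make monic.
Reduced Gröbner basis: {xy^2 + 2xy + 2, y^3 + 3y^2 - 3x + 2y - 3, x^2 + x + 3y + 3}.

Buchberger on the second generating set:
h_1 = -3x^2 - 3x - 2y - 2, LT = x^2.
h_2 = xy^2 + 2xy + 2y + 1, LT = xy^2.

S(h_1,h_2): lcm = x^2y^2. S = -2x^2y + xy^2 + 3y^3 - 2xy + 3y^2 - x.
  leading term x^2y: subtract (3y)·h_1 from -2x^2y + xy^2 + 3y^3 - 2xy + 3y^2 - x → xy^2 + 3y^3 + 2y^2 - x - y
  leading term xy^2: subtract (1)·h_2 from xy^2 + 3y^3 + 2y^2 - x - y → 3y^3 - 2xy + 2y^2 - x - 3y - 1
  leading term y^3: no divisor's leading term divides it; move 3y^3 to the remainder.
  leading term xy: no divisor's leading term divides it; move -2xy to the remainder.
  leading term y^2: no divisor's leading term divides it; move 2y^2 to the remainder.
  leading term x: no divisor's leading term divides it; move -x to the remainder.
  leading term y: no divisor's leading term divides it; move -3y to the remainder.
  leading term 1: no divisor's leading term divides it; move -1 to the remainder.
  remainder 3y^3 - 2xy + 2y^2 - x - 3y - 1 ≠ 0; add k_3 = 3y^3 - 2xy + 2y^2 - x - 3y - 1 to the basis.

S(h_1,k_3): leading monomials are coprime, so the S-polynomial reduces to 0 (Buchberger's first criterion).
S(h_2,k_3): lcm = xy^3. S = 3x^2y - xy^2 - 2x^2 + xy + 2y^2 - 2x + y.
  leading term x^2y: subtract (-y)·h_1 from 3x^2y - xy^2 - 2x^2 + xy + 2y^2 - 2x + y → -xy^2 - 2x^2 - 2xy - 2x - y
  leading term xy^2: subtract (-1)·h_2 from -xy^2 - 2x^2 - 2xy - 2x - y → -2x^2 - 2x + y + 1
  leading term x^2: subtract (3)·h_1 from -2x^2 - 2x + y + 1 → 0
  remainder 0.

Every S-polynomial of the final basis reduces to 0, so we have a Gröbner basis.
Inter-reduce: drop elements whose leading term is divisible by another's, tail-reduce, and make monic.
Reduced Gröbner basis: {xy^2 + 2xy + 2y + 1, y^3 - 3xy + 3y^2 + 2x - y + 2, x^2 + x + 3y + 3}.

The bases are distinct; the ideals are different.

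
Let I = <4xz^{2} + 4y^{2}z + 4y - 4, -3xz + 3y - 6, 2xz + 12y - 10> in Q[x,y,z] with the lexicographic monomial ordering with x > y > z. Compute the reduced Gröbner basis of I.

f_1 = 4xz^{2} + 4y^{2}z + 4y - 4, LT = xz^{2}.
f_2 = -3xz + 3y - 6, LT = xz.
f_3 = 2xz + 12y - 10, LT = xz.

S(f_1,f_2): lcm = xz^{2}. S = y^{2}z + yz + y - 2z - 1.
  reduce S modulo (f_1, f_2, f_3):
  remainder y^{2}z + yz + y - 2z - 1 ≠ 0; add g_4 = y^{2}z + yz + y - 2z - 1 to the basis.

S(f_1,f_3): lcm = xz^{2}. S = y^{2}z - 6yz + y + 5z - 1.
  reduce S modulo (f_1, f_2, f_3, g_4):
  remainder -7yz + 7z ≠ 0; add g_5 = -7yz + 7z to the basis.

S(f_2,f_3): lcm = xz. S = -7y + 7.
  reduce S modulo (f_1, f_2, f_3, g_4, g_5):
  remainder -7y + 7 ≠ 0; add g_6 = -7y + 7 to the basis.

The other S-polynomials (S(f_1,g_4), S(f_2,g_4), S(f_3,g_4), S(f_1,g_5), S(f_2,g_5), S(f_3,g_5), S(g_4,g_5), S(f_1,g_6), S(f_2,g_6), S(f_3,g_6), S(g_4,g_6), S(g_5,g_6)) all reduce to 0 modulo the current basis, so we have a Gröbner basis.
Inter-reduce: drop elements whose leading term is divisible by another's, tail-reduce, and make monic.

G = {xz + 1, y - 1}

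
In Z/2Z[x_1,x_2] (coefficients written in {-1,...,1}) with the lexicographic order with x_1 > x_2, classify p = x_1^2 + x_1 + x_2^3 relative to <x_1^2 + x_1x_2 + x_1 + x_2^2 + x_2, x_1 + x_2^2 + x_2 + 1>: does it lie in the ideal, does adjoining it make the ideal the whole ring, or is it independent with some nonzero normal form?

x_1^2 + x_1 + x_2^3 lies in I (it reduces to 0).

First compute the reduced Gröbner basis of I by Buchberger's algorithm.
f_1 = x_1^2 + x_1x_2 + x_1 + x_2^2 + x_2, LT = x_1^2.
f_2 = x_1 + x_2^2 + x_2 + 1, LT = x_1.

S(f_1,f_2): lcm = x_1^2. S = x_1x_2^2 + x_2^2 + x_2.
  reduce S modulo (f_1, f_2):
  remainder x_2^4 + x_2^3 + x_2 ≠ 0; add h_3 = x_2^4 + x_2^3 + x_2 to the basis.

The other S-polynomials (S(f_1,h_3), S(f_2,h_3)) all reduce to 0 modulo the current basis, so we have a Gröbner basis.
Inter-reduce: drop elements whose leading term is divisible by another's, tail-reduce, and make monic.
Reduced Gröbner basis: {x_1 + x_2^2 + x_2 + 1, x_2^4 + x_2^3 + x_2}.
Label its elements g_1 = x_1 + x_2^2 + x_2 + 1, g_2 = x_2^4 + x_2^3 + x_2.

Reduce p = x_1^2 + x_1 + x_2^3 modulo G:
  leading term x_1^2: subtract (x_1)·g_1 from x_1^2 + x_1 + x_2^3 → x_1x_2^2 + x_1x_2 + x_2^3
  leading term x_1x_2^2: subtract (x_2^2)·g_1 from x_1x_2^2 + x_1x_2 + x_2^3 → x_1x_2 + x_2^4 + x_2^2
  leading term x_1x_2: subtract (x_2)·g_1 from x_1x_2 + x_2^4 + x_2^2 → x_2^4 + x_2^3 + x_2
  leading term x_2^4: subtract (1)·g_2 from x_2^4 + x_2^3 + x_2 → 0
  normal form = 0.
Since the normal form is 0, p ∈ I.

The remainder on division by a Gröbner basis is unique — it is the normal form.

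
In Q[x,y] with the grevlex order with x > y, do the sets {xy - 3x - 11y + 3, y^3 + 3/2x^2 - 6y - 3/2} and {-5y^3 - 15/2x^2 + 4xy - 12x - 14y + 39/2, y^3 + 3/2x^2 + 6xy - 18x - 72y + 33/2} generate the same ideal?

Yes, the ideals are equal.

Two ideals are equal iff their reduced Gröbner bases coincide (the reduced basis is unique for a fixed ordering).
Buchberger on the first generating set:
f_1 = xy - 3x - 11y + 3, LT = xy.
f_2 = y^3 + 3/2x^2 - 6y - 3/2, LT = y^3.

S(f_1,f_2): lcm = xy^3. S = -3/2x^3 - 3xy^2 - 11y^3 + 6xy + 3y^2 + 3/2x.
  leading term x^3: no divisor's leading term divides it; move -3/2x^3 to the remainder.
  leading term xy^2: subtract (-3y)·f_1 from -3xy^2 - 11y^3 + 6xy + 3y^2 + 3/2x → -11y^3 - 3xy - 30y^2 + 3/2x + 9y
  leading term y^3: subtract (-11)·f_2 from -11y^3 - 3xy - 30y^2 + 3/2x + 9y → 33/2x^2 - 3xy - 30y^2 + 3/2x - 57y - 33/2
  leading term x^2: no divisor's leading term divides it; move 33/2x^2 to the remainder.
  leading term xy: subtract (-3)·f_1 from -3xy - 30y^2 + 3/2x - 57y - 33/2 → -30y^2 - 15/2x - 90y - 15/2
  leading term y^2: no divisor's leading term divides it; move -30y^2 to the remainder.
  leading term x: no divisor's leading term divides it; move -15/2x to the remainder.
  leading term y: no divisor's leading term divides it; move -90y to the remainder.
  leading term 1: no divisor's leading term divides it; move -15/2 to the remainder.
  remainder -3/2x^3 + 33/2x^2 - 30y^2 - 15/2x - 90y - 15/2 ≠ 0; add g_3 = -3/2x^3 + 33/2x^2 - 30y^2 - 15/2x - 90y - 15/2 to the basis.

The other S-polynomials (S(f_1,g_3), S(f_2,g_3)) all reduce to 0 modulo the current basis, so we have a Gröbner basis.
Inter-reduce: drop elements whose leading term is divisible by another's, tail-reduce, and make monic.
Reduced Gröbner basis: {x^3 - 11x^2 + 20y^2 + 5x + 60y + 5, y^3 + 3/2x^2 - 6y - 3/2, xy - 3x - 11y + 3}.

Buchberger on the second generating set:
h_1 = -5y^3 - 15/2x^2 + 4xy - 12x - 14y + 39/2, LT = y^3.
h_2 = y^3 + 3/2x^2 + 6xy - 18x - 72y + 33/2, LT = y^3.

S(h_1,h_2): lcm = y^3. S = -34/5xy + 102/5x + 374/5y - 102/5.
  leading term xy: no divisor's leading term divides it; move -34/5xy to the remainder.
  leading term x: no divisor's leading term divides it; move 102/5x to the remainder.
  leading term y: no divisor's leading term divides it; move 374/5y to the remainder.
  leading term 1: no divisor's leading term divides it; move -102/5 to the remainder.
  remainder -34/5xy + 102/5x + 374/5y - 102/5 ≠ 0; add k_3 = -34/5xy + 102/5x + 374/5y - 102/5 to the basis.

S(h_1,k_3): lcm = xy^3. S = 3/2x^3 - 4/5x^2y + 3xy^2 + 11y^3 + 12/5x^2 + 14/5xy - 3y^2 - 39/10x.
  leading term x^3: no divisor's leading term divides it; move 3/2x^3 to the remainder.
  leading term x^2y: subtract (2/17x)·k_3 from -4/5x^2y + 3xy^2 + 11y^3 + 12/5x^2 + 14/5xy - 3y^2 - 39/10x → 3xy^2 + 11y^3 - 6xy - 3y^2 - 3/2x
  leading term xy^2: subtract (-15/34y)·k_3 from 3xy^2 + 11y^3 - 6xy - 3y^2 - 3/2x → 11y^3 + 3xy + 30y^2 - 3/2x - 9y
  leading term y^3: subtract (-11/5)·h_1 from 11y^3 + 3xy + 30y^2 - 3/2x - 9y → -33/2x^2 + 59/5xy + 30y^2 - 279/10x - 199/5y + 429/10
  leading term x^2: no divisor's leading term divides it; move -33/2x^2 to the remainder.
  leading term xy: subtract (-59/34)·k_3 from 59/5xy + 30y^2 - 279/10x - 199/5y + 429/10 → 30y^2 + 15/2x + 90y + 15/2
  leading term y^2: no divisor's leading term divides it; move 30y^2 to the remainder.
  leading term x: no divisor's leading term divides it; move 15/2x to the remainder.
  leading term y: no divisor's leading term divides it; move 90y to the remainder.
  leading term 1: no divisor's leading term divides it; move 15/2 to the remainder.
  remainder 3/2x^3 - 33/2x^2 + 30y^2 + 15/2x + 90y + 15/2 ≠ 0; add k_4 = 3/2x^3 - 33/2x^2 + 30y^2 + 15/2x + 90y + 15/2 to the basis.

The other S-polynomials (S(h_2,k_3), S(h_1,k_4), S(h_2,k_4), S(k_3,k_4)) all reduce to 0 modulo the current basis, so we have a Gröbner basis.
Inter-reduce: drop elements whose leading term is divisible by another's, tail-reduce, and make monic.
Reduced Gröbner basis: {x^3 - 11x^2 + 20y^2 + 5x + 60y + 5, y^3 + 3/2x^2 - 6y - 3/2, xy - 3x - 11y + 3}.

The two bases agree; hence the ideals are identical.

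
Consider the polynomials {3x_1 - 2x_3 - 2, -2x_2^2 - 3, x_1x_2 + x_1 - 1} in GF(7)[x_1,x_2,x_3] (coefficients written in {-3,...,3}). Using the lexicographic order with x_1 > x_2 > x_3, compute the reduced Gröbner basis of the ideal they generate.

G = {x_1 - 3x_3 - 3, x_2 - 3x_3 + 3, x_3^2 - 2x_3}

Buchberger's algorithm terminates because the ascending chain of leading-term ideals stabilizes.

f_1 = 3x_1 - 2x_3 - 2, LT = x_1.
f_2 = -2x_2^2 - 3, LT = x_2^2.
f_3 = x_1x_2 + x_1 - 1, LT = x_1x_2.

S(f_1,f_2): leading monomials are coprime, so the S-polynomial reduces to 0 (Buchberger's first criterion).
S(f_1,f_3): lcm = x_1x_2. S = -x_1 - 3x_2x_3 - 3x_2 + 1.
  leading term x_1: subtract (2)·f_1 from -x_1 - 3x_2x_3 - 3x_2 + 1 → -3x_2x_3 - 3x_2 - 3x_3 - 2
  leading term x_2x_3: no divisor's leading term divides it; move -3x_2x_3 to the remainder.
  leading term x_2: no divisor's leading term divides it; move -3x_2 to the remainder.
  leading term x_3: no divisor's leading term divides it; move -3x_3 to the remainder.
  leading term 1: no divisor's leading term divides it; move -2 to the remainder.
  remainder -3x_2x_3 - 3x_2 - 3x_3 - 2 ≠ 0; add g_4 = -3x_2x_3 - 3x_2 - 3x_3 - 2 to the basis.

S(f_2,f_3): lcm = x_1x_2^2. S = -x_1x_2 - 2x_1 + x_2.
  leading term x_1x_2: subtract (2x_2)·f_1 from -x_1x_2 - 2x_1 + x_2 → -2x_1 - 3x_2x_3 - 2x_2
  leading term x_1: subtract (-3)·f_1 from -2x_1 - 3x_2x_3 - 2x_2 → -3x_2x_3 - 2x_2 + x_3 + 1
  leading term x_2x_3: subtract (1)·g_4 from -3x_2x_3 - 2x_2 + x_3 + 1 → x_2 - 3x_3 + 3
  leading term x_2: no divisor's leading term divides it; move x_2 to the remainder.
  leading term x_3: no divisor's leading term divides it; move -3x_3 to the remainder.
  leading term 1: no divisor's leading term divides it; move 3 to the remainder.
  remainder x_2 - 3x_3 + 3 ≠ 0; add g_5 = x_2 - 3x_3 + 3 to the basis.

S(f_1,g_4): leading monomials are coprime, so the S-polynomial reduces to 0 (Buchberger's first criterion).
S(f_2,g_4): lcm = x_2^2x_3. S = -x_2^2 - x_2x_3 - 3x_2 - 2x_3.
  leading term x_2^2: subtract (-3)·f_2 from -x_2^2 - x_2x_3 - 3x_2 - 2x_3 → -x_2x_3 - 3x_2 - 2x_3 - 2
  leading term x_2x_3: subtract (-2)·g_4 from -x_2x_3 - 3x_2 - 2x_3 - 2 → -2x_2 - x_3 + 1
  leading term x_2: subtract (-2)·g_5 from -2x_2 - x_3 + 1 → 0
  remainder 0.

S(f_3,g_4): lcm = x_1x_2x_3. S = -x_1x_2 - 3x_1 - x_3.
  leading term x_1x_2: subtract (2x_2)·f_1 from -x_1x_2 - 3x_1 - x_3 → -3x_1 - 3x_2x_3 - 3x_2 - x_3
  leading term x_1: subtract (-1)·f_1 from -3x_1 - 3x_2x_3 - 3x_2 - x_3 → -3x_2x_3 - 3x_2 - 3x_3 - 2
  leading term x_2x_3: subtract (1)·g_4 from -3x_2x_3 - 3x_2 - 3x_3 - 2 → 0
  remainder 0.

S(f_1,g_5): leading monomials are coprime, so the S-polynomial reduces to 0 (Buchberger's first criterion).
S(f_2,g_5): lcm = x_2^2. S = 3x_2x_3 - 3x_2 - 2.
  leading term x_2x_3: subtract (-1)·g_4 from 3x_2x_3 - 3x_2 - 2 → x_2 - 3x_3 + 3
  leading term x_2: subtract (1)·g_5 from x_2 - 3x_3 + 3 → 0
  remainder 0.

S(f_3,g_5): lcm = x_1x_2. S = 3x_1x_3 - 2x_1 - 1.
  leading term x_1x_3: subtract (x_3)·f_1 from 3x_1x_3 - 2x_1 - 1 → -2x_1 + 2x_3^2 + 2x_3 - 1
  leading term x_1: subtract (-3)·f_1 from -2x_1 + 2x_3^2 + 2x_3 - 1 → 2x_3^2 + 3x_3
  leading term x_3^2: no divisor's leading term divides it; move 2x_3^2 to the remainder.
  leading term x_3: no divisor's leading term divides it; move 3x_3 to the remainder.
  remainder 2x_3^2 + 3x_3 ≠ 0; add g_6 = 2x_3^2 + 3x_3 to the basis.

S(g_4,g_5): lcm = x_2x_3. S = x_2 + 3x_3^2 - 2x_3 + 3.
  leading term x_2: subtract (1)·g_5 from x_2 + 3x_3^2 - 2x_3 + 3 → 3x_3^2 + x_3
  leading term x_3^2: subtract (-2)·g_6 from 3x_3^2 + x_3 → 0
  remainder 0.

S(f_1,g_6): leading monomials are coprime, so the S-polynomial reduces to 0 (Buchberger's first criterion).
S(f_2,g_6): leading monomials are coprime, so the S-polynomial reduces to 0 (Buchberger's first criterion).
S(f_3,g_6): leading monomials are coprime, so the S-polynomial reduces to 0 (Buchberger's first criterion).
S(g_4,g_6): lcm = x_2x_3^2. S = 3x_2x_3 + x_3^2 + 3x_3.
  leading term x_2x_3: subtract (-1)·g_4 from 3x_2x_3 + x_3^2 + 3x_3 → -3x_2 + x_3^2 - 2
  leading term x_2: subtract (-3)·g_5 from -3x_2 + x_3^2 - 2 → x_3^2 - 2x_3
  leading term x_3^2: subtract (-3)·g_6 from x_3^2 - 2x_3 → 0
  remainder 0.

S(g_5,g_6): leading monomials are coprime, so the S-polynomial reduces to 0 (Buchberger's first criterion).
Every S-polynomial of the final basis reduces to 0, so we have a Gröbner basis.
Inter-reduce: drop elements whose leading term is divisible by another's, tail-reduce, and make monic.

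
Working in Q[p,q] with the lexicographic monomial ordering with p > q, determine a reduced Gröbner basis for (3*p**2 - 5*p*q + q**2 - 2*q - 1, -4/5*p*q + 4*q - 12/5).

G = {p - 1/9*q**3 + 3*q**2 - 89/9*q + 5, q**4 - 27*q**3 + 89*q**2 - 90*q + 27}

f_1 = 3*p**2 - 5*p*q + q**2 - 2*q - 1, LT = p**2.
f_2 = -4/5*p*q + 4*q - 12/5, LT = p*q.

S(f_1,f_2): lcm = p**2*q. S = -5/3*p*q**2 + 5*p*q - 3*p + 1/3*q**3 - 2/3*q**2 - 1/3*q.
  leading term p*q**2: subtract (25/12*q)·f_2 from -5/3*p*q**2 + 5*p*q - 3*p + 1/3*q**3 - 2/3*q**2 - 1/3*q → 5*p*q - 3*p + 1/3*q**3 - 9*q**2 + 14/3*q
  leading term p*q: subtract (-25/4)·f_2 from 5*p*q - 3*p + 1/3*q**3 - 9*q**2 + 14/3*q → -3*p + 1/3*q**3 - 9*q**2 + 89/3*q - 15
  leading term p: no divisor's leading term divides it; move -3*p to the remainder.
  leading term q**3: no divisor's leading term divides it; move 1/3*q**3 to the remainder.
  leading term q**2: no divisor's leading term divides it; move -9*q**2 to the remainder.
  leading term q: no divisor's leading term divides it; move 89/3*q to the remainder.
  leading term 1: no divisor's leading term divides it; move -15 to the remainder.
  remainder -3*p + 1/3*q**3 - 9*q**2 + 89/3*q - 15 ≠ 0; add g_3 = -3*p + 1/3*q**3 - 9*q**2 + 89/3*q - 15 to the basis.

S(f_1,g_3): lcm = p**2. S = 1/9*p*q**3 - 3*p*q**2 + 74/9*p*q - 5*p + 1/3*q**2 - 2/3*q - 1/3.
  leading term p*q**3: subtract (-5/36*q**2)·f_2 from 1/9*p*q**3 - 3*p*q**2 + 74/9*p*q - 5*p + 1/3*q**2 - 2/3*q - 1/3 → -3*p*q**2 + 74/9*p*q - 5*p + 5/9*q**3 - 2/3*q - 1/3
  leading term p*q**2: subtract (15/4*q)·f_2 from -3*p*q**2 + 74/9*p*q - 5*p + 5/9*q**3 - 2/3*q - 1/3 → 74/9*p*q - 5*p + 5/9*q**3 - 15*q**2 + 25/3*q - 1/3
  leading term p*q: subtract (-185/18)·f_2 from 74/9*p*q - 5*p + 5/9*q**3 - 15*q**2 + 25/3*q - 1/3 → -5*p + 5/9*q**3 - 15*q**2 + 445/9*q - 25
  leading term p: subtract (5/3)·g_3 from -5*p + 5/9*q**3 - 15*q**2 + 445/9*q - 25 → 0
  remainder 0.

S(f_2,g_3): lcm = p*q. S = 1/9*q**4 - 3*q**3 + 89/9*q**2 - 10*q + 3.
  leading term q**4: no divisor's leading term divides it; move 1/9*q**4 to the remainder.
  leading term q**3: no divisor's leading term divides it; move -3*q**3 to the remainder.
  leading term q**2: no divisor's leading term divides it; move 89/9*q**2 to the remainder.
  leading term q: no divisor's leading term divides it; move -10*q to the remainder.
  leading term 1: no divisor's leading term divides it; move 3 to the remainder.
  remainder 1/9*q**4 - 3*q**3 + 89/9*q**2 - 10*q + 3 ≠ 0; add g_4 = 1/9*q**4 - 3*q**3 + 89/9*q**2 - 10*q + 3 to the basis.

S(f_1,g_4): leading monomials are coprime, so the S-polynomial reduces to 0 (Buchberger's first criterion).
S(f_2,g_4): lcm = p*q**4. S = 27*p*q**3 - 89*p*q**2 + 90*p*q - 27*p - 5*q**4 + 3*q**3.
  leading term p*q**3: subtract (-135/4*q**2)·f_2 from 27*p*q**3 - 89*p*q**2 + 90*p*q - 27*p - 5*q**4 + 3*q**3 → -89*p*q**2 + 90*p*q - 27*p - 5*q**4 + 138*q**3 - 81*q**2
  leading term p*q**2: subtract (445/4*q)·f_2 from -89*p*q**2 + 90*p*q - 27*p - 5*q**4 + 138*q**3 - 81*q**2 → 90*p*q - 27*p - 5*q**4 + 138*q**3 - 526*q**2 + 267*q
  leading term p*q: subtract (-225/2)·f_2 from 90*p*q - 27*p - 5*q**4 + 138*q**3 - 526*q**2 + 267*q → -27*p - 5*q**4 + 138*q**3 - 526*q**2 + 717*q - 270
  leading term p: subtract (9)·g_3 from -27*p - 5*q**4 + 138*q**3 - 526*q**2 + 717*q - 270 → -5*q**4 + 135*q**3 - 445*q**2 + 450*q - 135
  leading term q**4: subtract (-45)·g_4 from -5*q**4 + 135*q**3 - 445*q**2 + 450*q - 135 → 0
  remainder 0.

S(g_3,g_4): leading monomials are coprime, so the S-polynomial reduces to 0 (Buchberger's first criterion).
Every S-polynomial of the final basis reduces to 0, so we have a Gröbner basis.
Inter-reduce: drop elements whose leading term is divisible by another's, tail-reduce, and make monic.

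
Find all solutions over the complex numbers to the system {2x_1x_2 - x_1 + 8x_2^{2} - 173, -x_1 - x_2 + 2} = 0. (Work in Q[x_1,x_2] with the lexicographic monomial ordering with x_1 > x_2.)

{(47/6, -35/6), (-3, 5)}

Compute a lex Gröbner basis by Buchberger's algorithm.
f_1 = 2x_1x_2 - x_1 + 8x_2^{2} - 173, LT = x_1x_2.
f_2 = -x_1 - x_2 + 2, LT = x_1.

S(f_1,f_2): lcm = x_1x_2. S = -\tfrac{1}{2}x_1 + 3x_2^{2} + 2x_2 - \tfrac{173}{2}.
  leading term x_1: subtract (\tfrac{1}{2})·f_2 from -\tfrac{1}{2}x_1 + 3x_2^{2} + 2x_2 - \tfrac{173}{2} → 3x_2^{2} + \tfrac{5}{2}x_2 - \tfrac{175}{2}
  leading term x_2^{2}: no divisor's leading term divides it; move 3x_2^{2} to the remainder.
  leading term x_2: no divisor's leading term divides it; move \tfrac{5}{2}x_2 to the remainder.
  leading term 1: no divisor's leading term divides it; move -\tfrac{175}{2} to the remainder.
  remainder 3x_2^{2} + \tfrac{5}{2}x_2 - \tfrac{175}{2} ≠ 0; add h_3 = 3x_2^{2} + \tfrac{5}{2}x_2 - \tfrac{175}{2} to the basis.

The other S-polynomials (S(f_1,h_3), S(f_2,h_3)) all reduce to 0 modulo the current basis, so we have a Gröbner basis.
Inter-reduce: drop elements whose leading term is divisible by another's, tail-reduce, and make monic.
Reduced Gröbner basis: {x_1 + x_2 - 2, x_2^{2} + \tfrac{5}{6}x_2 - \tfrac{175}{6}}.

Elimination: the polynomial x_2^{2} + \tfrac{5}{6}x_2 - \tfrac{175}{6} lies in the elimination ideal for x_2, so x_2 ∈ {-35/6, 5}. For each such x_2, the remaining basis elements (now univariate) give the rest of the solution.
  x_2 = -35/6: the earlier basis element becomes x_1 - \tfrac{47}{6} = 0, giving x_1 = 47/6 — point (47/6, -35/6).
  x_2 = 5: the earlier basis element becomes x_1 + 3 = 0, giving x_1 = -3 — point (-3, 5).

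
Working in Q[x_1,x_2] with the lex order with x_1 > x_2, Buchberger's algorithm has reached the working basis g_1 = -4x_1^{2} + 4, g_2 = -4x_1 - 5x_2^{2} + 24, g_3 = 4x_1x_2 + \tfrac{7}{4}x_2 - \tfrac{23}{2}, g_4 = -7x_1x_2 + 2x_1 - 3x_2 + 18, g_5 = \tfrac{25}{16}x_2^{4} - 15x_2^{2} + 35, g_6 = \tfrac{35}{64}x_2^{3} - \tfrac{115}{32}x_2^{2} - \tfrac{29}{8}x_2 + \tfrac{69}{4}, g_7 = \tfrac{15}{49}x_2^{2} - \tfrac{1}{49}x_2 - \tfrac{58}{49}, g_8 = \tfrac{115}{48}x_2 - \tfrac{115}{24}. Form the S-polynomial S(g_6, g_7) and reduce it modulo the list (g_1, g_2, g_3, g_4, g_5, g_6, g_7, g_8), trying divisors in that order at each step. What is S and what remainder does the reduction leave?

S(g_6, g_7) = -\tfrac{683}{105}x_2^{2} - \tfrac{58}{21}x_2 + \tfrac{1104}{35}; remainder on division = 0.

lcm(LM(g_6), LM(g_7)) = x_2^{3}.
S = (lcm/LT(g_6))·g_6 − (lcm/LT(g_7))·g_7 = -\tfrac{683}{105}x_2^{2} - \tfrac{58}{21}x_2 + \tfrac{1104}{35}.
Reduce S modulo (g_1, g_2, g_3, g_4, g_5, g_6, g_7, g_8) in that order:
  leading term x_2^{2}: subtract (-\tfrac{4781}{225})·g_7 from -\tfrac{683}{105}x_2^{2} - \tfrac{58}{21}x_2 + \tfrac{1104}{35} → -\tfrac{719}{225}x_2 + \tfrac{1438}{225}
  leading term x_2: subtract (-\tfrac{11504}{8625})·g_8 from -\tfrac{719}{225}x_2 + \tfrac{1438}{225} → 0
The remainder is 0, so this S-polynomial contributes no new basis element.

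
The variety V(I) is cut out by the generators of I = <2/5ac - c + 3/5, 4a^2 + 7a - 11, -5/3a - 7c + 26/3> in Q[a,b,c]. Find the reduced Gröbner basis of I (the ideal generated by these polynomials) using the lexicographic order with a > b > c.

G = {a - 1, c - 1}

f_1 = 2/5ac - c + 3/5, LT = ac.
f_2 = 4a^2 + 7a - 11, LT = a^2.
f_3 = -5/3a - 7c + 26/3, LT = a.

S(f_1,f_2): lcm = a^2c. S = -17/4ac + 3/2a + 11/4c.
  leading term ac: subtract (-85/8)·f_1 from -17/4ac + 3/2a + 11/4c → 3/2a - 63/8c + 51/8
  leading term a: subtract (-9/10)·f_3 from 3/2a - 63/8c + 51/8 → -567/40c + 567/40
  leading term c: no divisor's leading term divides it; move -567/40c to the remainder.
  leading term 1: no divisor's leading term divides it; move 567/40 to the remainder.
  remainder -567/40c + 567/40 ≠ 0; add g_4 = -567/40c + 567/40 to the basis.

The other S-polynomials (S(f_1,f_3), S(f_2,f_3), S(f_1,g_4), S(f_2,g_4), S(f_3,g_4)) all reduce to 0 modulo the current basis, so we have a Gröbner basis.
Inter-reduce: drop elements whose leading term is divisible by another's, tail-reduce, and make monic.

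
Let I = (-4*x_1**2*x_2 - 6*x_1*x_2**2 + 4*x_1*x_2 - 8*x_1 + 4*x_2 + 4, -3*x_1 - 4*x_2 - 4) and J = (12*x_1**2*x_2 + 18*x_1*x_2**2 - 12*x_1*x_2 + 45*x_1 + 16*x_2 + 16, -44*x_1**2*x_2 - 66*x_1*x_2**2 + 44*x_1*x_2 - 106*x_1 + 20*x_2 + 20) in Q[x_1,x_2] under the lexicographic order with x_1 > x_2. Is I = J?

Yes, the ideals are equal.

Equality of ideals is decidable: compute both reduced Gröbner bases (unique for the ordering) and check whether they agree.
Buchberger on the first generating set:
f_1 = -4*x_1**2*x_2 - 6*x_1*x_2**2 + 4*x_1*x_2 - 8*x_1 + 4*x_2 + 4, LT = x_1**2*x_2.
f_2 = -3*x_1 - 4*x_2 - 4, LT = x_1.

S(f_1,f_2): lcm = x_1**2*x_2. S = 1/6*x_1*x_2**2 - 7/3*x_1*x_2 + 2*x_1 - x_2 - 1.
  leading term x_1*x_2**2: subtract (-1/18*x_2**2)·f_2 from 1/6*x_1*x_2**2 - 7/3*x_1*x_2 + 2*x_1 - x_2 - 1 → -7/3*x_1*x_2 + 2*x_1 - 2/9*x_2**3 - 2/9*x_2**2 - x_2 - 1
  leading term x_1*x_2: subtract (7/9*x_2)·f_2 from -7/3*x_1*x_2 + 2*x_1 - 2/9*x_2**3 - 2/9*x_2**2 - x_2 - 1 → 2*x_1 - 2/9*x_2**3 + 26/9*x_2**2 + 19/9*x_2 - 1
  leading term x_1: subtract (-2/3)·f_2 from 2*x_1 - 2/9*x_2**3 + 26/9*x_2**2 + 19/9*x_2 - 1 → -2/9*x_2**3 + 26/9*x_2**2 - 5/9*x_2 - 11/3
  leading term x_2**3: no divisor's leading term divides it; move -2/9*x_2**3 to the remainder.
  leading term x_2**2: no divisor's leading term divides it; move 26/9*x_2**2 to the remainder.
  leading term x_2: no divisor's leading term divides it; move -5/9*x_2 to the remainder.
  leading term 1: no divisor's leading term divides it; move -11/3 to the remainder.
  remainder -2/9*x_2**3 + 26/9*x_2**2 - 5/9*x_2 - 11/3 ≠ 0; add g_3 = -2/9*x_2**3 + 26/9*x_2**2 - 5/9*x_2 - 11/3 to the basis.

The other S-polynomials (S(f_1,g_3), S(f_2,g_3)) all reduce to 0 modulo the current basis, so we have a Gröbner basis.
Inter-reduce: drop elements whose leading term is divisible by another's, tail-reduce, and make monic.
Reduced Gröbner basis: {x_1 + 4/3*x_2 + 4/3, x_2**3 - 13*x_2**2 + 5/2*x_2 + 33/2}.

Buchberger on the second generating set:
h_1 = 12*x_1**2*x_2 + 18*x_1*x_2**2 - 12*x_1*x_2 + 45*x_1 + 16*x_2 + 16, LT = x_1**2*x_2.
h_2 = -44*x_1**2*x_2 - 66*x_1*x_2**2 + 44*x_1*x_2 - 106*x_1 + 20*x_2 + 20, LT = x_1**2*x_2.

S(h_1,h_2): lcm = x_1**2*x_2. S = 59/44*x_1 + 59/33*x_2 + 59/33.
  leading term x_1: no divisor's leading term divides it; move 59/44*x_1 to the remainder.
  leading term x_2: no divisor's leading term divides it; move 59/33*x_2 to the remainder.
  leading term 1: no divisor's leading term divides it; move 59/33 to the remainder.
  remainder 59/44*x_1 + 59/33*x_2 + 59/33 ≠ 0; add k_3 = 59/44*x_1 + 59/33*x_2 + 59/33 to the basis.

S(h_1,k_3): lcm = x_1**2*x_2. S = 1/6*x_1*x_2**2 - 7/3*x_1*x_2 + 15/4*x_1 + 4/3*x_2 + 4/3.
  leading term x_1*x_2**2: subtract (22/177*x_2**2)·k_3 from 1/6*x_1*x_2**2 - 7/3*x_1*x_2 + 15/4*x_1 + 4/3*x_2 + 4/3 → -7/3*x_1*x_2 + 15/4*x_1 - 2/9*x_2**3 - 2/9*x_2**2 + 4/3*x_2 + 4/3
  leading term x_1*x_2: subtract (-308/177*x_2)·k_3 from -7/3*x_1*x_2 + 15/4*x_1 - 2/9*x_2**3 - 2/9*x_2**2 + 4/3*x_2 + 4/3 → 15/4*x_1 - 2/9*x_2**3 + 26/9*x_2**2 + 40/9*x_2 + 4/3
  leading term x_1: subtract (165/59)·k_3 from 15/4*x_1 - 2/9*x_2**3 + 26/9*x_2**2 + 40/9*x_2 + 4/3 → -2/9*x_2**3 + 26/9*x_2**2 - 5/9*x_2 - 11/3
  leading term x_2**3: no divisor's leading term divides it; move -2/9*x_2**3 to the remainder.
  leading term x_2**2: no divisor's leading term divides it; move 26/9*x_2**2 to the remainder.
  leading term x_2: no divisor's leading term divides it; move -5/9*x_2 to the remainder.
  leading term 1: no divisor's leading term divides it; move -11/3 to the remainder.
  remainder -2/9*x_2**3 + 26/9*x_2**2 - 5/9*x_2 - 11/3 ≠ 0; add k_4 = -2/9*x_2**3 + 26/9*x_2**2 - 5/9*x_2 - 11/3 to the basis.

The other S-polynomials (S(h_2,k_3), S(h_1,k_4), S(h_2,k_4), S(k_3,k_4)) all reduce to 0 modulo the current basis, so we have a Gröbner basis.
Inter-reduce: drop elements whose leading term is divisible by another's, tail-reduce, and make monic.
Reduced Gröbner basis: {x_1 + 4/3*x_2 + 4/3, x_2**3 - 13*x_2**2 + 5/2*x_2 + 33/2}.

These coincide, so the ideals are equal.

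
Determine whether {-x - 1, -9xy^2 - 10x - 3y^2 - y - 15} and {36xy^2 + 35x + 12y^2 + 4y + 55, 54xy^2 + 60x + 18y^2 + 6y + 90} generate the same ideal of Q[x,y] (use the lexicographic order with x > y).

Yes, the ideals are equal.

Since reduced Gröbner bases are canonical representatives of ideals under a given ordering, it suffices to compute and compare them.
Buchberger on the first generating set:
f_1 = -x - 1, LT = x.
f_2 = -9xy^2 - 10x - 3y^2 - y - 15, LT = xy^2.

S(f_1,f_2): lcm = xy^2. S = -10/9x + 2/3y^2 - 1/9y - 5/3.
  leading term x: subtract (10/9)·f_1 from -10/9x + 2/3y^2 - 1/9y - 5/3 → 2/3y^2 - 1/9y - 5/9
  leading term y^2: no divisor's leading term divides it; move 2/3y^2 to the remainder.
  leading term y: no divisor's leading term divides it; move -1/9y to the remainder.
  leading term 1: no divisor's leading term divides it; move -5/9 to the remainder.
  remainder 2/3y^2 - 1/9y - 5/9 ≠ 0; add g_3 = 2/3y^2 - 1/9y - 5/9 to the basis.

The other S-polynomials (S(f_1,g_3), S(f_2,g_3)) all reduce to 0 modulo the current basis, so we have a Gröbner basis.
Inter-reduce: drop elements whose leading term is divisible by another's, tail-reduce, and make monic.
Reduced Gröbner basis: {x + 1, y^2 - 1/6y - 5/6}.

Buchberger on the second generating set:
h_1 = 36xy^2 + 35x + 12y^2 + 4y + 55, LT = xy^2.
h_2 = 54xy^2 + 60x + 18y^2 + 6y + 90, LT = xy^2.

S(h_1,h_2): lcm = xy^2. S = -5/36x - 5/36.
  leading term x: no divisor's leading term divides it; move -5/36x to the remainder.
  leading term 1: no divisor's leading term divides it; move -5/36 to the remainder.
  remainder -5/36x - 5/36 ≠ 0; add k_3 = -5/36x - 5/36 to the basis.

S(h_1,k_3): lcm = xy^2. S = 35/36x - 2/3y^2 + 1/9y + 55/36.
  leading term x: subtract (-7)·k_3 from 35/36x - 2/3y^2 + 1/9y + 55/36 → -2/3y^2 + 1/9y + 5/9
  leading term y^2: no divisor's leading term divides it; move -2/3y^2 to the remainder.
  leading term y: no divisor's leading term divides it; move 1/9y to the remainder.
  leading term 1: no divisor's leading term divides it; move 5/9 to the remainder.
  remainder -2/3y^2 + 1/9y + 5/9 ≠ 0; add k_4 = -2/3y^2 + 1/9y + 5/9 to the basis.

The other S-polynomials (S(h_2,k_3), S(h_1,k_4), S(h_2,k_4), S(k_3,k_4)) all reduce to 0 modulo the current basis, so we have a Gröbner basis.
Inter-reduce: drop elements whose leading term is divisible by another's, tail-reduce, and make monic.
Reduced Gröbner basis: {x + 1, y^2 - 1/6y - 5/6}.

The two bases agree; hence the ideals are identical.
The same test decides containment: I ⊆ J iff every generator of I reduces to 0 modulo a Gröbner basis of J.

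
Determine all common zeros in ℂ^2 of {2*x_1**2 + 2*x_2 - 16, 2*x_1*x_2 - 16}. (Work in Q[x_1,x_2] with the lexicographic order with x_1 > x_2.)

Compute a lex Gröbner basis by Buchberger's algorithm.
f_1 = 2*x_1**2 + 2*x_2 - 16, LT = x_1**2.
f_2 = 2*x_1*x_2 - 16, LT = x_1*x_2.

S(f_1,f_2): lcm = x_1**2*x_2. S = 8*x_1 + x_2**2 - 8*x_2.
  leading term x_1: no divisor's leading term divides it; move 8*x_1 to the remainder.
  leading term x_2**2: no divisor's leading term divides it; move x_2**2 to the remainder.
  leading term x_2: no divisor's leading term divides it; move -8*x_2 to the remainder.
  remainder 8*x_1 + x_2**2 - 8*x_2 ≠ 0; add h_3 = 8*x_1 + x_2**2 - 8*x_2 to the basis.

S(f_2,h_3): lcm = x_1*x_2. S = -1/8*x_2**3 + x_2**2 - 8.
  leading term x_2**3: no divisor's leading term divides it; move -1/8*x_2**3 to the remainder.
  leading term x_2**2: no divisor's leading term divides it; move x_2**2 to the remainder.
  leading term 1: no divisor's leading term divides it; move -8 to the remainder.
  remainder -1/8*x_2**3 + x_2**2 - 8 ≠ 0; add h_4 = -1/8*x_2**3 + x_2**2 - 8 to the basis.

The other S-polynomials (S(f_1,h_3), S(f_1,h_4), S(f_2,h_4), S(h_3,h_4)) all reduce to 0 modulo the current basis, so we have a Gröbner basis.
Inter-reduce: drop elements whose leading term is divisible by another's, tail-reduce, and make monic.
Reduced Gröbner basis: {x_1 + 1/8*x_2**2 - x_2, x_2**3 - 8*x_2**2 + 64}.

The lex basis is triangular: the last element involves only x_2. Solving x_2**3 - 8*x_2**2 + 64 = 0 gives x_2 ∈ {4, 2 - 2*sqrt(5), 2 + 2*sqrt(5)}; substituting each value into the earlier elements determines the remaining variables.
  x_2 = 4: the earlier basis element becomes x_1 - 2 = 0, giving x_1 = 2 — point (2, 4).
  x_2 = 2 - 2*sqrt(5): the earlier basis element becomes x_1 + 1 + sqrt(5) = 0, giving x_1 = -sqrt(5) - 1 — point (-sqrt(5) - 1, 2 - 2*sqrt(5)).
  x_2 = 2 + 2*sqrt(5): the earlier basis element becomes x_1 - sqrt(5) + 1 = 0, giving x_1 = -1 + sqrt(5) — point (-1 + sqrt(5), 2 + 2*sqrt(5)).
Each listed point satisfies every original equation (direct substitution).

{(2, 4), (-sqrt(5) - 1, 2 - 2*sqrt(5)), (-1 + sqrt(5), 2 + 2*sqrt(5))}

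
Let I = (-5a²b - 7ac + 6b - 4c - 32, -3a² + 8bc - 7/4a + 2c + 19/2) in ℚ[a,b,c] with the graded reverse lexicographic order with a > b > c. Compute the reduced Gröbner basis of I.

The reduced Gröbner basis is the canonical form of the ideal for this ordering.

f_1 = -5a²b - 7ac + 6b - 4c - 32, LT = a²b.
f_2 = -3a² + 8bc - 7/4a + 2c + 19/2, LT = a².

S(f_1,f_2): lcm = a²b. S = 8/3b²c - 7/12ab + 7/5ac + ⅔bc + 59/30b + ⅘c + 32/5.
  reduce S modulo (f_1, f_2):
  remainder 8/3b²c - 7/12ab + 7/5ac + ⅔bc + 59/30b + ⅘c + 32/5 ≠ 0; add g_3 = 8/3b²c - 7/12ab + 7/5ac + ⅔bc + 59/30b + ⅘c + 32/5 to the basis.

The other S-polynomials (S(f_1,g_3), S(f_2,g_3)) all reduce to 0 modulo the current basis, so we have a Gröbner basis.
Inter-reduce: drop elements whose leading term is divisible by another's, tail-reduce, and make monic.

G = {b²c - 7/32ab + 21/40ac + ¼bc + 59/80b + 3/10c + 12/5, a² - 8/3bc + 7/12a - ⅔c - 19/6}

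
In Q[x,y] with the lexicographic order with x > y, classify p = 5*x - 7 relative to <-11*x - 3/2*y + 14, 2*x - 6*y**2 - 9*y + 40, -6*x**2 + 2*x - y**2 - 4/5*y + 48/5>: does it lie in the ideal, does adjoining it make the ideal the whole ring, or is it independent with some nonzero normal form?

First compute the reduced Gröbner basis of I by Buchberger's algorithm.
f_1 = -11*x - 3/2*y + 14, LT = x.
f_2 = 2*x - 6*y**2 - 9*y + 40, LT = x.
f_3 = -6*x**2 + 2*x - y**2 - 4/5*y + 48/5, LT = x**2.

S(f_1,f_2): lcm = x. S = 3*y**2 + 51/11*y - 234/11.
  leading term y**2: no divisor's leading term divides it; move 3*y**2 to the remainder.
  leading term y: no divisor's leading term divides it; move 51/11*y to the remainder.
  leading term 1: no divisor's leading term divides it; move -234/11 to the remainder.
  remainder 3*y**2 + 51/11*y - 234/11 ≠ 0; add h_4 = 3*y**2 + 51/11*y - 234/11 to the basis.

S(f_1,f_3): lcm = x**2. S = 3/22*x*y - 31/33*x - 1/6*y**2 - 2/15*y + 8/5.
  leading term x*y: subtract (-3/242*y)·f_1 from 3/22*x*y - 31/33*x - 1/6*y**2 - 2/15*y + 8/5 → -31/33*x - 269/1452*y**2 + 73/1815*y + 8/5
  leading term x: subtract (31/363)·f_1 from -31/33*x - 269/1452*y**2 + 73/1815*y + 8/5 → -269/1452*y**2 + 611/3630*y + 734/1815
  leading term y**2: subtract (-269/4356)·h_4 from -269/1452*y**2 + 611/3630*y + 734/1815 → 36307/79860*y - 36307/39930
  leading term y: no divisor's leading term divides it; move 36307/79860*y to the remainder.
  leading term 1: no divisor's leading term divides it; move -36307/39930 to the remainder.
  remainder 36307/79860*y - 36307/39930 ≠ 0; add h_5 = 36307/79860*y - 36307/39930 to the basis.

S(f_2,f_3): lcm = x**2. S = -3*x*y**2 - 9/2*x*y + 61/3*x - 1/6*y**2 - 2/15*y + 8/5.
  leading term x*y**2: subtract (3/11*y**2)·f_1 from -3*x*y**2 - 9/2*x*y + 61/3*x - 1/6*y**2 - 2/15*y + 8/5 → -9/2*x*y + 61/3*x + 9/22*y**3 - 263/66*y**2 - 2/15*y + 8/5
  leading term x*y: subtract (9/22*y)·f_1 from -9/2*x*y + 61/3*x + 9/22*y**3 - 263/66*y**2 - 2/15*y + 8/5 → 61/3*x + 9/22*y**3 - 445/132*y**2 - 967/165*y + 8/5
  leading term x: subtract (-61/33)·f_1 from 61/3*x + 9/22*y**3 - 445/132*y**2 - 967/165*y + 8/5 → 9/22*y**3 - 445/132*y**2 - 259/30*y + 4534/165
  leading term y**3: subtract (3/22*y)·h_4 from 9/22*y**3 - 445/132*y**2 - 259/30*y + 4534/165 → -5813/1452*y**2 - 20809/3630*y + 4534/165
  leading term y**2: subtract (-5813/4356)·h_4 from -5813/1452*y**2 - 20809/3630*y + 4534/165 → 36307/79860*y - 36307/39930
  leading term y: subtract (1)·h_5 from 36307/79860*y - 36307/39930 → 0
  remainder 0.

S(f_1,h_4): leading monomials are coprime, so the S-polynomial reduces to 0 (Buchberger's first criterion).
S(f_2,h_4): leading monomials are coprime, so the S-polynomial reduces to 0 (Buchberger's first criterion).
S(f_3,h_4): leading monomials are coprime, so the S-polynomial reduces to 0 (Buchberger's first criterion).
S(f_1,h_5): leading monomials are coprime, so the S-polynomial reduces to 0 (Buchberger's first criterion).
S(f_2,h_5): leading monomials are coprime, so the S-polynomial reduces to 0 (Buchberger's first criterion).
S(f_3,h_5): leading monomials are coprime, so the S-polynomial reduces to 0 (Buchberger's first criterion).
S(h_4,h_5): lcm = y**2. S = 39/11*y - 78/11.
  leading term y: subtract (283140/36307)·h_5 from 39/11*y - 78/11 → 0
  remainder 0.

Every S-polynomial of the final basis reduces to 0, so we have a Gröbner basis.
Inter-reduce: drop elements whose leading term is divisible by another's, tail-reduce, and make monic.
Reduced Gröbner basis: {x - 1, y - 2}.
Label its elements g_1 = x - 1, g_2 = y - 2.

Reduce p = 5*x - 7 modulo G:
  leading term x: subtract (5)·g_1 from 5*x - 7 → -2
  leading term 1: no divisor's leading term divides it; move -2 to the remainder.
  normal form = -2.
The normal form is nonzero, so p ∉ I. Since p minus its normal form lies in I, I + (p) = I + (r) where r = -2; decide whether this ideal is the whole ring.
Here r = -2 is a nonzero constant, hence a unit: 1 ∈ I + (p), the Gröbner basis of I + (p) is {1}, and the enlarged system has no common solution — adjoining p is inconsistent.

Adjoining 5*x - 7 makes the ideal the whole ring: the system is inconsistent.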